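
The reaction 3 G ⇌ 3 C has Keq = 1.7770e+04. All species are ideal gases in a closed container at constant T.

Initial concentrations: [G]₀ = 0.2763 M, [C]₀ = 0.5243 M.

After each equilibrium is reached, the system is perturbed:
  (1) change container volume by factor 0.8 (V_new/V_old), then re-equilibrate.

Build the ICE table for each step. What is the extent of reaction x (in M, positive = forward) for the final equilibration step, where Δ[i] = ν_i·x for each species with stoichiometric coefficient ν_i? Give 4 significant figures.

Q₀ = 6.833 vs Keq = 1.7770e+04 ⇒ Q<K, forward
Step 1:
                  G         C
  I          0.2763    0.5243
  C         -0.2468    0.2468
  E         0.02955    0.7711
  solve Keq expr → x = 0.08225; check Q = 1.7770e+04
Then change container volume by factor 0.8 (V_new/V_old).
Step 2:
                  G         C
  I         0.03693    0.9638
  C               0         0
  E         0.03693    0.9638
  solve Keq expr → x = 0; check Q = 1.7770e+04

x = 0 M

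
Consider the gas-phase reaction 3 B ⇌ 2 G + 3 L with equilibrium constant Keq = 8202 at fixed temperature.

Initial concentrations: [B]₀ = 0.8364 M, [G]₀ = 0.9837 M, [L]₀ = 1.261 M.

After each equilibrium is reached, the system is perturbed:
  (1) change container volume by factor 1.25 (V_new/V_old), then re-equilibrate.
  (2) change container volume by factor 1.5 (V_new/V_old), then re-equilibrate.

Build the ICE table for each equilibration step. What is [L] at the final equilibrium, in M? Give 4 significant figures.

[L]_eq = 1.073 M

Q₀ = 3.316 vs Keq = 8202 ⇒ Q<K, forward
Step 1:
                  B         G         L
  init       0.8364    0.9837     1.261
  Δ         -0.7107    0.4738    0.7107
  eq         0.1257     1.458     1.972
  solve Keq expr → x = 0.2369; check Q = 8202
Then change container volume by factor 1.25 (V_new/V_old).
Step 2:
                  B         G         L
  init       0.1005     1.166     1.577
  Δ        -0.01277  0.008515   0.01277
  eq        0.08778     1.175      1.59
  solve Keq expr → x = 0.004257; check Q = 8202
Then change container volume by factor 1.5 (V_new/V_old).
Step 3:
                  B         G         L
  init      0.05852     0.783      1.06
  Δ        -0.01298  0.008654   0.01298
  eq        0.04554    0.7917     1.073
  solve Keq expr → x = 0.004327; check Q = 8202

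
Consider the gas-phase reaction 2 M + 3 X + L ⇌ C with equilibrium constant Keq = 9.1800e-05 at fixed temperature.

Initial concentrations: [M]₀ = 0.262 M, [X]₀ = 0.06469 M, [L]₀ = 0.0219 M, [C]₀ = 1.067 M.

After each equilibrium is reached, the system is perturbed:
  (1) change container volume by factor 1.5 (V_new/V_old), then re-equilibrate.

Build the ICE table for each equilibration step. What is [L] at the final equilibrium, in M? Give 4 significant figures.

Q₀ = 2.6218e+06 vs Keq = 9.1800e-05 ⇒ Q>K, reverse
Step 1:
                    M           X           L           C
  I             0.262     0.06469      0.0219       1.067
  C             2.098       3.147       1.049      -1.049
  E              2.36       3.211       1.071     0.01813
  solve Keq expr → x = -1.049; check Q = 9.1800e-05
Then change container volume by factor 1.5 (V_new/V_old).
Step 2:
                    M           X           L           C
  I             1.573       2.141      0.7138     0.01208
  C           0.02071     0.03106     0.01035    -0.01035
  E             1.594       2.172      0.7242     0.00173
  solve Keq expr → x = -0.01035; check Q = 9.1800e-05

[L]_eq = 0.7242 M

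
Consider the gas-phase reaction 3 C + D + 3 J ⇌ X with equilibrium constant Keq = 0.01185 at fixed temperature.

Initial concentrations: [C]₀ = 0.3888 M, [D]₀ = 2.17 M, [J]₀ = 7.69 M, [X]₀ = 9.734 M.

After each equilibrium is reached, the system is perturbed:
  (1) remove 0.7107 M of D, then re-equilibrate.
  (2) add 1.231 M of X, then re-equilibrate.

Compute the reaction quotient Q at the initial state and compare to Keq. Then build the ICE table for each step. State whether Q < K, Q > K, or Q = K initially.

Q₀ = 0.1678; Q > K (proceeds reverse)

Q₀ = 0.1678 vs Keq = 0.01185 ⇒ Q>K, reverse
Step 1:
                  C         D         J         X
  Initial    0.3888      2.17      7.69     9.734
  Change     0.4723    0.1574    0.4723   -0.1574
  Equil      0.8611     2.327     8.162     9.577
  solve Keq expr → x = -0.1574; check Q = 0.01185
Then remove 0.7107 M of D.
Step 2:
                  C         D         J         X
  Initial    0.8611     1.617     8.162     9.577
  Change    0.09312   0.03104   0.09312  -0.03104
  Equil      0.9542     1.648     8.255     9.546
  solve Keq expr → x = -0.03104; check Q = 0.01185
Then add 1.231 M of X.
Step 3:
                  C         D         J         X
  Initial    0.9542     1.648     8.255     10.78
  Change    0.03291   0.01097   0.03291  -0.01097
  Equil      0.9871     1.659     8.288     10.77
  solve Keq expr → x = -0.01097; check Q = 0.01185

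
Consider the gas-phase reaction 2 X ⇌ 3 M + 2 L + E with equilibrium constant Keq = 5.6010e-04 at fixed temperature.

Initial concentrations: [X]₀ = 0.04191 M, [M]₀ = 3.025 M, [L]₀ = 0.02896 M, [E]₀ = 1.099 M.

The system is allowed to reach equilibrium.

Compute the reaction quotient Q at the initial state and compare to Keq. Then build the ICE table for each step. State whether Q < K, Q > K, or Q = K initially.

Q₀ = 14.53 vs Keq = 5.6010e-04 ⇒ Q>K, reverse
Step 1:
                    X           M           L           E
  I           0.04191       3.025     0.02896       1.099
  C           0.02865    -0.04297    -0.02865    -0.01432
  E           0.07056       2.982  3.1136e-04       1.085
  solve Keq expr → x = -0.01432; check Q = 5.6010e-04

Q₀ = 14.53; Q > K (proceeds reverse)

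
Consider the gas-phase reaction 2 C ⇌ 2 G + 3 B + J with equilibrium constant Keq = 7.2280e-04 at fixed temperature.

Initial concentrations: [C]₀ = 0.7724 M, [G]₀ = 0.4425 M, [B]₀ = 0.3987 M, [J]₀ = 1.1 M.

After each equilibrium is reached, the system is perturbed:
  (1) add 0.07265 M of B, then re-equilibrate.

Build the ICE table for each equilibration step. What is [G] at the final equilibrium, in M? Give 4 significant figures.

[G]_eq = 0.267 M

Q₀ = 0.02288 vs Keq = 7.2280e-04 ⇒ Q>K, reverse
Step 1:
                   C          G          B          J
  init        0.7724     0.4425     0.3987        1.1
  Δ           0.1415    -0.1415    -0.2123   -0.07077
  eq          0.9139      0.301     0.1864      1.029
  solve Keq expr → x = -0.07077; check Q = 7.2280e-04
Then add 0.07265 M of B.
Step 2:
                   C          G          B          J
  init        0.9139      0.301      0.259      1.029
  Δ          0.03401   -0.03401   -0.05101     -0.017
  eq          0.9479      0.267      0.208      1.012
  solve Keq expr → x = -0.017; check Q = 7.2280e-04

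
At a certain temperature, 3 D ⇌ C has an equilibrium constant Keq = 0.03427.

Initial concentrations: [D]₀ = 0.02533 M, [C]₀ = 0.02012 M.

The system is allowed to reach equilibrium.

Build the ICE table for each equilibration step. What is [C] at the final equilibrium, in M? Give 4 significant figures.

[C]_eq = 2.1514e-05 M

Q₀ = 1238 vs Keq = 0.03427 ⇒ Q>K, reverse
Step 1:
                  D         C
  Initial   0.02533   0.02012
  Change     0.0603   -0.0201
  Equil     0.08563 2.1514e-05
  solve Keq expr → x = -0.0201; check Q = 0.03427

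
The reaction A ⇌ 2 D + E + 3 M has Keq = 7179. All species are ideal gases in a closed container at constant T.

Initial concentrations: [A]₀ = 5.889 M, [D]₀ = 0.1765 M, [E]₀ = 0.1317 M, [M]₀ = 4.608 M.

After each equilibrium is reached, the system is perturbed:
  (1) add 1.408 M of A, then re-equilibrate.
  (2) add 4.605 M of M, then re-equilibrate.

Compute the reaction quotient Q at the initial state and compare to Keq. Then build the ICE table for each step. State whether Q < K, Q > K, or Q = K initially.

Q₀ = 0.06817; Q < K (proceeds forward)

Q₀ = 0.06817 vs Keq = 7179 ⇒ Q<K, forward
Step 1:
                    A           D           E           M
  I             5.889      0.1765      0.1317       4.608
  C            -1.823       3.645       1.823       5.468
  E             4.066       3.822       1.954       10.08
  solve Keq expr → x = 1.823; check Q = 7179
Then add 1.408 M of A.
Step 2:
                    A           D           E           M
  I             5.474       3.822       1.954       10.08
  C           -0.1154      0.2308      0.1154      0.3462
  E             5.359       4.052        2.07       10.42
  solve Keq expr → x = 0.1154; check Q = 7179
Then add 4.605 M of M.
Step 3:
                    A           D           E           M
  I             5.359       4.052        2.07       15.03
  C            0.4453     -0.8906     -0.4453      -1.336
  E             5.804       3.162       1.624       13.69
  solve Keq expr → x = -0.4453; check Q = 7179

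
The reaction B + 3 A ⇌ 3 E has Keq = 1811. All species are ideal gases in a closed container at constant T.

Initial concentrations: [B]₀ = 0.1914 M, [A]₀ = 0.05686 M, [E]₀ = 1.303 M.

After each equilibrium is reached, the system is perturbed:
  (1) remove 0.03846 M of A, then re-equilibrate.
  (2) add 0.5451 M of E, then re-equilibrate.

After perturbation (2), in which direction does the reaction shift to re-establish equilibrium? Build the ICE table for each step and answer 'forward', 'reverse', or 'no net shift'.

Direction: reverse

Q₀ = 6.2874e+04 vs Keq = 1811 ⇒ Q>K, reverse
Step 1:
                   B          A          E
  I           0.1914    0.05686      1.303
  C          0.03484     0.1045    -0.1045
  E           0.2262     0.1614      1.198
  solve Keq expr → x = -0.03484; check Q = 1811
Then remove 0.03846 M of A.
Step 2:
                   B          A          E
  I           0.2262     0.1229      1.198
  C           0.0106     0.0318    -0.0318
  E           0.2368     0.1547      1.167
  solve Keq expr → x = -0.0106; check Q = 1811
Then add 0.5451 M of E.
Step 3:
                   B          A          E
  I           0.2368     0.1547      1.712
  C          0.01959    0.05876   -0.05876
  E           0.2564     0.2135      1.653
  solve Keq expr → x = -0.01959; check Q = 1811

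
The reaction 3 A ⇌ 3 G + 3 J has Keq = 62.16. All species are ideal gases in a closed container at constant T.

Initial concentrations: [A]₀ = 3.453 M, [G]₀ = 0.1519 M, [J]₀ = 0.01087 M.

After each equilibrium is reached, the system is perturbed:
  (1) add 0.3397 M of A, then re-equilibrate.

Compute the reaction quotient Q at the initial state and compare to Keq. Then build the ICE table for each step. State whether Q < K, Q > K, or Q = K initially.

Q₀ = 1.0934e-10 vs Keq = 62.16 ⇒ Q<K, forward
Step 1:
                   A          G          J
  I            3.453     0.1519    0.01087
  C           -2.172      2.172      2.172
  E            1.281      2.324      2.183
  solve Keq expr → x = 0.7241; check Q = 62.16
Then add 0.3397 M of A.
Step 2:
                   A          G          J
  I            1.621      2.324      2.183
  C           -0.156      0.156      0.156
  E            1.464       2.48      2.339
  solve Keq expr → x = 0.05201; check Q = 62.16

Q₀ = 1.0934e-10; Q < K (proceeds forward)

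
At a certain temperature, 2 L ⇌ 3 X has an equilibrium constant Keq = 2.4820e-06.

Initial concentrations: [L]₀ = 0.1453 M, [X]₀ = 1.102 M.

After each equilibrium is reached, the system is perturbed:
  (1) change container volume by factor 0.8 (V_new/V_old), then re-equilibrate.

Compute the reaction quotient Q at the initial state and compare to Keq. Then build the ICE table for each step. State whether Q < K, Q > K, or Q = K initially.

Q₀ = 63.39 vs Keq = 2.4820e-06 ⇒ Q>K, reverse
Step 1:
                    L           X
  init         0.1453       1.102
  Δ            0.7264       -1.09
  eq           0.8717     0.01236
  solve Keq expr → x = -0.3632; check Q = 2.4820e-06
Then change container volume by factor 0.8 (V_new/V_old).
Step 2:
                    L           X
  init           1.09     0.01544
  Δ        7.3376e-04   -0.001101
  eq             1.09     0.01434
  solve Keq expr → x = -3.6688e-04; check Q = 2.4820e-06

Q₀ = 63.39; Q > K (proceeds reverse)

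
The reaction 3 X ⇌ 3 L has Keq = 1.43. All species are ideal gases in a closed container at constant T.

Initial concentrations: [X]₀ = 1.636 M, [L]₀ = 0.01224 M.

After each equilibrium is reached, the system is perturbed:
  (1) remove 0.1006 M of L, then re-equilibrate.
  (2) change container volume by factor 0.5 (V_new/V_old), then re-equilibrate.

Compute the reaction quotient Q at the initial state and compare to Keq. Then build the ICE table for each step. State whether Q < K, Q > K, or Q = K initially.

Q₀ = 4.1879e-07 vs Keq = 1.43 ⇒ Q<K, forward
Step 1:
                    X           L
  I             1.636     0.01224
  C           -0.8609      0.8609
  E            0.7751      0.8732
  solve Keq expr → x = 0.287; check Q = 1.43
Then remove 0.1006 M of L.
Step 2:
                    X           L
  I            0.7751      0.7726
  C          -0.04731     0.04731
  E            0.7277      0.8199
  solve Keq expr → x = 0.01577; check Q = 1.43
Then change container volume by factor 0.5 (V_new/V_old).
Step 3:
                    X           L
  I             1.455        1.64
  C                 0           0
  E             1.455        1.64
  solve Keq expr → x = 0; check Q = 1.43

Q₀ = 4.1879e-07; Q < K (proceeds forward)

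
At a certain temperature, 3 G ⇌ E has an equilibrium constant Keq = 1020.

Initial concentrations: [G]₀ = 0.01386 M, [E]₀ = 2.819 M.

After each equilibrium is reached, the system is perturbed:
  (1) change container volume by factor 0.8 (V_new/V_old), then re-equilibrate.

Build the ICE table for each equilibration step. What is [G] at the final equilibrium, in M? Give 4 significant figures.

[G]_eq = 0.1505 M

Q₀ = 1.0588e+06 vs Keq = 1020 ⇒ Q>K, reverse
Step 1:
                  G         E
  init      0.01386     2.819
  Δ          0.1258  -0.04193
  eq         0.1396     2.777
  solve Keq expr → x = -0.04193; check Q = 1020
Then change container volume by factor 0.8 (V_new/V_old).
Step 2:
                  G         E
  init       0.1745     3.471
  Δ        -0.02401  0.008004
  eq         0.1505     3.479
  solve Keq expr → x = 0.008004; check Q = 1020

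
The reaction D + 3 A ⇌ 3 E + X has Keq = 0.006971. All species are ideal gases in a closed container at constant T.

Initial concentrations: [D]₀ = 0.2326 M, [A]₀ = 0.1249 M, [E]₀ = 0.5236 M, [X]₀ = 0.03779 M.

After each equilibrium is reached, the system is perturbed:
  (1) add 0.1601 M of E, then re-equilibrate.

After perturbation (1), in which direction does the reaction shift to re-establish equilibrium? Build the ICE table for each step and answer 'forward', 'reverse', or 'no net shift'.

Direction: reverse

Q₀ = 11.97 vs Keq = 0.006971 ⇒ Q>K, reverse
Step 1:
                   D          A          E          X
  I           0.2326     0.1249     0.5236    0.03779
  C          0.03743     0.1123    -0.1123   -0.03743
  E             0.27     0.2372     0.4113 3.6096e-04
  solve Keq expr → x = -0.03743; check Q = 0.006971
Then add 0.1601 M of E.
Step 2:
                   D          A          E          X
  I             0.27     0.2372     0.5714 3.6096e-04
  C       2.2459e-04 6.7377e-04 -6.7377e-04 -2.2459e-04
  E           0.2703     0.2379     0.5707 1.3637e-04
  solve Keq expr → x = -2.2459e-04; check Q = 0.006971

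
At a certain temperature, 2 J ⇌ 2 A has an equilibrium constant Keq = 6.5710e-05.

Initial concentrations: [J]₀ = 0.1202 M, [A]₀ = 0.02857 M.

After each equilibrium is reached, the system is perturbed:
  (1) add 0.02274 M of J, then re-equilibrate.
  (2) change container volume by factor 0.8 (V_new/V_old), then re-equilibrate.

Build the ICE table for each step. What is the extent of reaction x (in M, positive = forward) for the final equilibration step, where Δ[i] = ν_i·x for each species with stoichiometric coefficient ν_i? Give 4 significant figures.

x = 0 M

Q₀ = 0.0565 vs Keq = 6.5710e-05 ⇒ Q>K, reverse
Step 1:
                    J           A
  Initial      0.1202     0.02857
  Change      0.02737    -0.02737
  Equil        0.1476    0.001196
  solve Keq expr → x = -0.01369; check Q = 6.5710e-05
Then add 0.02274 M of J.
Step 2:
                    J           A
  Initial      0.1703    0.001196
  Change  -1.8285e-04  1.8285e-04
  Equil        0.1701    0.001379
  solve Keq expr → x = 9.1426e-05; check Q = 6.5710e-05
Then change container volume by factor 0.8 (V_new/V_old).
Step 3:
                    J           A
  Initial      0.2127    0.001724
  Change            0           0
  Equil        0.2127    0.001724
  solve Keq expr → x = 0; check Q = 6.5710e-05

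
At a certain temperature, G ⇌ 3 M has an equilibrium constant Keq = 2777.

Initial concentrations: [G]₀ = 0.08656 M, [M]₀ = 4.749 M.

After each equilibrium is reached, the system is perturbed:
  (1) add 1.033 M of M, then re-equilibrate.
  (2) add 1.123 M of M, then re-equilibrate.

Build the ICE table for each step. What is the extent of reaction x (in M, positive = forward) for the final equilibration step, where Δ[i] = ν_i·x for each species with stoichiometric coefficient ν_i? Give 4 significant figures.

x = -0.04304 M

Q₀ = 1237 vs Keq = 2777 ⇒ Q<K, forward
Step 1:
                    G           M
  init        0.08656       4.749
  Δ          -0.04464      0.1339
  eq          0.04192       4.883
  solve Keq expr → x = 0.04464; check Q = 2777
Then add 1.033 M of M.
Step 2:
                    G           M
  init        0.04192       5.916
  Δ           0.02935    -0.08806
  eq          0.07128       5.828
  solve Keq expr → x = -0.02935; check Q = 2777
Then add 1.123 M of M.
Step 3:
                    G           M
  init        0.07128       6.951
  Δ           0.04304     -0.1291
  eq           0.1143       6.822
  solve Keq expr → x = -0.04304; check Q = 2777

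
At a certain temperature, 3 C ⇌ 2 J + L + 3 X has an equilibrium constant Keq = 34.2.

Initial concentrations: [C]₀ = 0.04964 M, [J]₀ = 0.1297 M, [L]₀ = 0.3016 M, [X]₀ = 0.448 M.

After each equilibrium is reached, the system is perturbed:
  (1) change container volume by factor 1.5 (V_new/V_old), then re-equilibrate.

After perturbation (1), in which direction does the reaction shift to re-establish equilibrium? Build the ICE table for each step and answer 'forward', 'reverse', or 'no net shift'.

Q₀ = 3.729 vs Keq = 34.2 ⇒ Q<K, forward
Step 1:
                  C         J         L         X
  init      0.04964    0.1297    0.3016     0.448
  Δ        -0.02261   0.01507  0.007537   0.02261
  eq        0.02703    0.1448    0.3091    0.4706
  solve Keq expr → x = 0.007537; check Q = 34.2
Then change container volume by factor 1.5 (V_new/V_old).
Step 2:
                  C         J         L         X
  init      0.01802   0.09652    0.2061    0.3137
  Δ       -0.005456  0.003637  0.001819  0.005456
  eq        0.01256    0.1002    0.2079    0.3192
  solve Keq expr → x = 0.001819; check Q = 34.2

Direction: forward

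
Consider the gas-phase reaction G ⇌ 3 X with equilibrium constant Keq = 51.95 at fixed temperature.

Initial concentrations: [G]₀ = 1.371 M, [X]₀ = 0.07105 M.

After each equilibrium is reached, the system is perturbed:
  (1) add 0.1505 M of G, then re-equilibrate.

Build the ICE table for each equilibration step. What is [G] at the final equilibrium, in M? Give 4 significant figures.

[G]_eq = 0.5353 M

Q₀ = 2.6161e-04 vs Keq = 51.95 ⇒ Q<K, forward
Step 1:
                  G         X
  init        1.371   0.07105
  Δ         -0.9259     2.778
  eq         0.4451     2.849
  solve Keq expr → x = 0.9259; check Q = 51.95
Then add 0.1505 M of G.
Step 2:
                  G         X
  init       0.5956     2.849
  Δ        -0.06027    0.1808
  eq         0.5353      3.03
  solve Keq expr → x = 0.06027; check Q = 51.95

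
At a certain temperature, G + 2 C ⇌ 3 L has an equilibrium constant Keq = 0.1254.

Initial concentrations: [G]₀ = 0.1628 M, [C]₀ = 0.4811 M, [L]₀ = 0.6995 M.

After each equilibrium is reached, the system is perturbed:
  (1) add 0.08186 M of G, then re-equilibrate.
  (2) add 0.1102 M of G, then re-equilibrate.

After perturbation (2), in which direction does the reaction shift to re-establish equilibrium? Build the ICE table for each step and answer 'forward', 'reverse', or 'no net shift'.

Q₀ = 9.083 vs Keq = 0.1254 ⇒ Q>K, reverse
Step 1:
                    G           C           L
  init         0.1628      0.4811      0.6995
  Δ            0.1398      0.2796     -0.4195
  eq           0.3026      0.7607        0.28
  solve Keq expr → x = -0.1398; check Q = 0.1254
Then add 0.08186 M of G.
Step 2:
                    G           C           L
  init         0.3845      0.7607        0.28
  Δ         -0.006131    -0.01226     0.01839
  eq           0.3783      0.7485      0.2984
  solve Keq expr → x = 0.006131; check Q = 0.1254
Then add 0.1102 M of G.
Step 3:
                    G           C           L
  init         0.4885      0.7485      0.2984
  Δ         -0.006984    -0.01397     0.02095
  eq           0.4816      0.7345      0.3194
  solve Keq expr → x = 0.006984; check Q = 0.1254

Direction: forward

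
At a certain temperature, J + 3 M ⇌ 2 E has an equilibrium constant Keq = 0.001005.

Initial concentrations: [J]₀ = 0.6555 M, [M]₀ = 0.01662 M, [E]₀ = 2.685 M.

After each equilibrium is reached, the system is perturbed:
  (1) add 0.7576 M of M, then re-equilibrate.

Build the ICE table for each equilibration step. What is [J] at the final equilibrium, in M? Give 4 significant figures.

Q₀ = 2.3956e+06 vs Keq = 0.001005 ⇒ Q>K, reverse
Step 1:
                   J          M          E
  init        0.6555    0.01662      2.685
  Δ            1.195      3.585      -2.39
  eq           1.851      3.602     0.2948
  solve Keq expr → x = -1.195; check Q = 0.001005
Then add 0.7576 M of M.
Step 2:
                   J          M          E
  init         1.851       4.36     0.2948
  Δ         -0.03902    -0.1171    0.07804
  eq           1.812      4.242     0.3729
  solve Keq expr → x = 0.03902; check Q = 0.001005

[J]_eq = 1.812 M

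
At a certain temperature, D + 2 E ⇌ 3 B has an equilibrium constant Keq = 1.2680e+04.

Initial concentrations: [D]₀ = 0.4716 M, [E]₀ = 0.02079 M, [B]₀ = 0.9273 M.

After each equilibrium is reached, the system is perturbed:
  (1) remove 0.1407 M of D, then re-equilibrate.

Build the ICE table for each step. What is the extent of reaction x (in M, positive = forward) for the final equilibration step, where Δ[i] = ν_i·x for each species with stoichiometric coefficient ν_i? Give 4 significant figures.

Q₀ = 3912 vs Keq = 1.2680e+04 ⇒ Q<K, forward
Step 1:
                  D         E         B
  Initial    0.4716   0.02079    0.9273
  Change  -0.004468 -0.008935    0.0134
  Equil      0.4671   0.01185    0.9407
  solve Keq expr → x = 0.004468; check Q = 1.2680e+04
Then remove 0.1407 M of D.
Step 2:
                  D         E         B
  Initial    0.3264   0.01185    0.9407
  Change   0.001114  0.002227 -0.003341
  Equil      0.3275   0.01408    0.9374
  solve Keq expr → x = -0.001114; check Q = 1.2680e+04

x = -0.001114 M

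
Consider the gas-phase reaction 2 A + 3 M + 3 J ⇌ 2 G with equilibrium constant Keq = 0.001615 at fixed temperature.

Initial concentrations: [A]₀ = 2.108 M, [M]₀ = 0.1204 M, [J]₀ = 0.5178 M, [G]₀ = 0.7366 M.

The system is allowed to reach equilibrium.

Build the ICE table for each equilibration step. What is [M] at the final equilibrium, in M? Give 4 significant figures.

Q₀ = 503.9 vs Keq = 0.001615 ⇒ Q>K, reverse
Step 1:
                   A          M          J          G
  I            2.108     0.1204     0.5178     0.7366
  C           0.5699     0.8549     0.8549    -0.5699
  E            2.678     0.9753      1.373     0.1667
  solve Keq expr → x = -0.285; check Q = 0.001615

[M]_eq = 0.9753 M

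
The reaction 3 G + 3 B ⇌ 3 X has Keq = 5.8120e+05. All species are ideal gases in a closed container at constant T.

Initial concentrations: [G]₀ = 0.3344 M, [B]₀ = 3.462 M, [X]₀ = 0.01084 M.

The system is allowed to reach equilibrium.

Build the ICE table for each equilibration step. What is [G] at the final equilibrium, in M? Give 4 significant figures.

[G]_eq = 0.001317 M

Q₀ = 8.2093e-07 vs Keq = 5.8120e+05 ⇒ Q<K, forward
Step 1:
                   G          B          X
  init        0.3344      3.462    0.01084
  Δ          -0.3331    -0.3331     0.3331
  eq        0.001317      3.129     0.3439
  solve Keq expr → x = 0.111; check Q = 5.8120e+05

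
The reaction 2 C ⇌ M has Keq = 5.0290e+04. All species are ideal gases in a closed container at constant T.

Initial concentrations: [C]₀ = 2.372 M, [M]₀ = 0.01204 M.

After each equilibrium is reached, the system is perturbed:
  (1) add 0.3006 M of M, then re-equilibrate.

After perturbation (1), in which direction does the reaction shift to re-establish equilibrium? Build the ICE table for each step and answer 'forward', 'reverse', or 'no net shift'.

Direction: reverse

Q₀ = 0.00214 vs Keq = 5.0290e+04 ⇒ Q<K, forward
Step 1:
                    C           M
  init          2.372     0.01204
  Δ            -2.367       1.184
  eq         0.004876       1.196
  solve Keq expr → x = 1.184; check Q = 5.0290e+04
Then add 0.3006 M of M.
Step 2:
                    C           M
  init       0.004876       1.496
  Δ        5.7809e-04 -2.8905e-04
  eq         0.005454       1.496
  solve Keq expr → x = -2.8905e-04; check Q = 5.0290e+04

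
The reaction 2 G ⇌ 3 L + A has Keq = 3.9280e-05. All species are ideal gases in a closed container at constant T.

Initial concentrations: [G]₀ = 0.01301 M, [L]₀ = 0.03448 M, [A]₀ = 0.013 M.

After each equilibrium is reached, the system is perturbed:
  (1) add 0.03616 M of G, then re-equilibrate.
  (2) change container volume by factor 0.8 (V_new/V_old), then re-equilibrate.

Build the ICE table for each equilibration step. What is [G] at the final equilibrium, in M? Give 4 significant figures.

Q₀ = 0.003148 vs Keq = 3.9280e-05 ⇒ Q>K, reverse
Step 1:
                  G         L         A
  init      0.01301   0.03448     0.013
  Δ         0.01256  -0.01884 -0.006281
  eq        0.02557   0.01564  0.006719
  solve Keq expr → x = -0.006281; check Q = 3.9280e-05
Then add 0.03616 M of G.
Step 2:
                  G         L         A
  init      0.06173   0.01564  0.006719
  Δ       -0.005362  0.008043  0.002681
  eq        0.05637   0.02368    0.0094
  solve Keq expr → x = 0.002681; check Q = 3.9280e-05
Then change container volume by factor 0.8 (V_new/V_old).
Step 3:
                  G         L         A
  init      0.07046    0.0296   0.01175
  Δ        0.001921 -0.002881 -9.6041e-04
  eq        0.07238   0.02672   0.01079
  solve Keq expr → x = -9.6041e-04; check Q = 3.9280e-05

[G]_eq = 0.07238 M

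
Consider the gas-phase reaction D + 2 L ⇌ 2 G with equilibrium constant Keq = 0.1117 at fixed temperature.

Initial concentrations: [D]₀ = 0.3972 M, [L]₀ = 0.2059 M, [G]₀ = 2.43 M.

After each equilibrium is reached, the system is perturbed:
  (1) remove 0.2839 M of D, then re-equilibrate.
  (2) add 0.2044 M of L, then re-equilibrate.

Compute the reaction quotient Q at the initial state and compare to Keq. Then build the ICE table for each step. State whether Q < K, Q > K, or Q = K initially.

Q₀ = 350.7; Q > K (proceeds reverse)

Q₀ = 350.7 vs Keq = 0.1117 ⇒ Q>K, reverse
Step 1:
                    D           L           G
  I            0.3972      0.2059        2.43
  C            0.8561       1.712      -1.712
  E             1.253       1.918      0.7177
  solve Keq expr → x = -0.8561; check Q = 0.1117
Then remove 0.2839 M of D.
Step 2:
                    D           L           G
  I            0.9694       1.918      0.7177
  C           0.02892     0.05784    -0.05784
  E            0.9984       1.976      0.6599
  solve Keq expr → x = -0.02892; check Q = 0.1117
Then add 0.2044 M of L.
Step 3:
                    D           L           G
  I            0.9984        2.18      0.6599
  C          -0.02255     -0.0451      0.0451
  E            0.9758       2.135       0.705
  solve Keq expr → x = 0.02255; check Q = 0.1117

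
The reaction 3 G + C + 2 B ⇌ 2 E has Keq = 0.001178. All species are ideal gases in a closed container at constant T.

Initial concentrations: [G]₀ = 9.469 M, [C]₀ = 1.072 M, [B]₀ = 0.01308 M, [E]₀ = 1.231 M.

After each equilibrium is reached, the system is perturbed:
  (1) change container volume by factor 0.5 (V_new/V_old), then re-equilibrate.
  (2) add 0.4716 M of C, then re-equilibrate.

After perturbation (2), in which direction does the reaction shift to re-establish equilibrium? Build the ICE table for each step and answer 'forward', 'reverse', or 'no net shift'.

Q₀ = 9.732 vs Keq = 0.001178 ⇒ Q>K, reverse
Step 1:
                   G          C          B          E
  I            9.469      1.072    0.01308      1.231
  C           0.7905     0.2635      0.527     -0.527
  E            10.26      1.336     0.5401      0.704
  solve Keq expr → x = -0.2635; check Q = 0.001178
Then change container volume by factor 0.5 (V_new/V_old).
Step 2:
                   G          C          B          E
  I            20.52      2.671       1.08      1.408
  C           -0.949    -0.3163    -0.6327     0.6327
  E            19.57      2.355     0.4475      2.041
  solve Keq expr → x = 0.3163; check Q = 0.001178
Then add 0.4716 M of C.
Step 3:
                   G          C          B          E
  I            19.57      2.826     0.4475      2.041
  C         -0.04558   -0.01519   -0.03038    0.03038
  E            19.52      2.811     0.4172      2.071
  solve Keq expr → x = 0.01519; check Q = 0.001178

Direction: forward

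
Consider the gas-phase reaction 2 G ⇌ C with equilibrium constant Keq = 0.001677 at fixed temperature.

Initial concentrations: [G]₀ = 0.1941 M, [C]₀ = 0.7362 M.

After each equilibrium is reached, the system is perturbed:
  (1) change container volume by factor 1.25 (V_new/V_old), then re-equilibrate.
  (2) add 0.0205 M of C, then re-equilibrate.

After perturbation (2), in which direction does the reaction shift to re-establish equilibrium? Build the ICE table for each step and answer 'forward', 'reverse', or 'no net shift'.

Direction: reverse

Q₀ = 19.54 vs Keq = 0.001677 ⇒ Q>K, reverse
Step 1:
                  G         C
  init       0.1941    0.7362
  Δ           1.463   -0.7316
  eq          1.657  0.004606
  solve Keq expr → x = -0.7316; check Q = 0.001677
Then change container volume by factor 1.25 (V_new/V_old).
Step 2:
                  G         C
  init        1.326  0.003685
  Δ        0.001461 -7.3047e-04
  eq          1.327  0.002954
  solve Keq expr → x = -7.3047e-04; check Q = 0.001677
Then add 0.0205 M of C.
Step 3:
                  G         C
  init        1.327   0.02345
  Δ         0.04063  -0.02032
  eq          1.368  0.003138
  solve Keq expr → x = -0.02032; check Q = 0.001677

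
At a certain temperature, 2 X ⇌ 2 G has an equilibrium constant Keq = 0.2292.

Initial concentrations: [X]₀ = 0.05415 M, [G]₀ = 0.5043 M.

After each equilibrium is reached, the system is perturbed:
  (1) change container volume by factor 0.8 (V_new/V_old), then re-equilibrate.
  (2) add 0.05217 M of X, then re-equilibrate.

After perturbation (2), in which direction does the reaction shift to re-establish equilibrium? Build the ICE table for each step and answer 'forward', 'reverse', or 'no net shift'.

Direction: forward

Q₀ = 86.73 vs Keq = 0.2292 ⇒ Q>K, reverse
Step 1:
                   X          G
  I          0.05415     0.5043
  C           0.3235    -0.3235
  E           0.3777     0.1808
  solve Keq expr → x = -0.1618; check Q = 0.2292
Then change container volume by factor 0.8 (V_new/V_old).
Step 2:
                   X          G
  I           0.4721      0.226
  C                0          0
  E           0.4721      0.226
  solve Keq expr → x = 0; check Q = 0.2292
Then add 0.05217 M of X.
Step 3:
                   X          G
  I           0.5242      0.226
  C         -0.01689    0.01689
  E           0.5073     0.2429
  solve Keq expr → x = 0.008445; check Q = 0.2292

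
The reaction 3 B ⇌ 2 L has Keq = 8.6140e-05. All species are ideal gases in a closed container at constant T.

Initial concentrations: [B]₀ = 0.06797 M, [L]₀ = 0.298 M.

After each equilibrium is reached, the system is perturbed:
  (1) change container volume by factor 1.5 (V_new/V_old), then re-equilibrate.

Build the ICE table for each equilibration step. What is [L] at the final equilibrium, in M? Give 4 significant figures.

Q₀ = 282.8 vs Keq = 8.6140e-05 ⇒ Q>K, reverse
Step 1:
                    B           L
  init        0.06797       0.298
  Δ            0.4419     -0.2946
  eq           0.5099    0.003379
  solve Keq expr → x = -0.1473; check Q = 8.6140e-05
Then change container volume by factor 1.5 (V_new/V_old).
Step 2:
                    B           L
  init         0.3399    0.002253
  Δ        6.1266e-04 -4.0844e-04
  eq           0.3405    0.001844
  solve Keq expr → x = -2.0422e-04; check Q = 8.6140e-05

[L]_eq = 0.001844 M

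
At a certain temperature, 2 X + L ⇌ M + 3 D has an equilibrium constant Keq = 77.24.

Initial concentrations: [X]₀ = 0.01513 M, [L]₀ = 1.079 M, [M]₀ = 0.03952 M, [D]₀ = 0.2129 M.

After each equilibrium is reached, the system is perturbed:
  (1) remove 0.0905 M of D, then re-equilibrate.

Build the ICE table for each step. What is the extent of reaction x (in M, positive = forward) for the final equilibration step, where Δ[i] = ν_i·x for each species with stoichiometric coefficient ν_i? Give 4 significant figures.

x = 6.6891e-04 M

Q₀ = 1.544 vs Keq = 77.24 ⇒ Q<K, forward
Step 1:
                    X           L           M           D
  I           0.01513       1.079     0.03952      0.2129
  C          -0.01251   -0.006255    0.006255     0.01876
  E          0.002621       1.073     0.04577      0.2317
  solve Keq expr → x = 0.006255; check Q = 77.24
Then remove 0.0905 M of D.
Step 2:
                    X           L           M           D
  I          0.002621       1.073     0.04577      0.1412
  C         -0.001338 -6.6891e-04  6.6891e-04    0.002007
  E          0.001283       1.072     0.04644      0.1432
  solve Keq expr → x = 6.6891e-04; check Q = 77.24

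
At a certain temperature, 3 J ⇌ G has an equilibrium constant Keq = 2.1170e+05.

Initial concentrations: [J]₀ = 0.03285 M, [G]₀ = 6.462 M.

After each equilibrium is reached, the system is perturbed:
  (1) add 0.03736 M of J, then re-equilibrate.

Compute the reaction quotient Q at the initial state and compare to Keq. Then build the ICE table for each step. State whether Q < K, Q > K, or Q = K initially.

Q₀ = 1.8229e+05; Q < K (proceeds forward)

Q₀ = 1.8229e+05 vs Keq = 2.1170e+05 ⇒ Q<K, forward
Step 1:
                  J         G
  Initial   0.03285     6.462
  Change  -0.001597 5.3228e-04
  Equil     0.03125     6.463
  solve Keq expr → x = 5.3228e-04; check Q = 2.1170e+05
Then add 0.03736 M of J.
Step 2:
                  J         G
  Initial   0.06861     6.463
  Change   -0.03734   0.01245
  Equil     0.03127     6.475
  solve Keq expr → x = 0.01245; check Q = 2.1170e+05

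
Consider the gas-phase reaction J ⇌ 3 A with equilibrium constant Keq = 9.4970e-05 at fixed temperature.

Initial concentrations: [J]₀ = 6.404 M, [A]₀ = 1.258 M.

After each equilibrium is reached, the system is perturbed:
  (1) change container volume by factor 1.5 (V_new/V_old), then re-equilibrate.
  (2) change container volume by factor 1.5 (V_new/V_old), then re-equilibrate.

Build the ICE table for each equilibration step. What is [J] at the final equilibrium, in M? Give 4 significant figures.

Q₀ = 0.3109 vs Keq = 9.4970e-05 ⇒ Q>K, reverse
Step 1:
                   J          A
  I            6.404      1.258
  C           0.3905     -1.172
  E            6.795    0.08641
  solve Keq expr → x = -0.3905; check Q = 9.4970e-05
Then change container volume by factor 1.5 (V_new/V_old).
Step 2:
                   J          A
  I             4.53    0.05761
  C        -0.005949    0.01785
  E            4.524    0.07546
  solve Keq expr → x = 0.005949; check Q = 9.4970e-05
Then change container volume by factor 1.5 (V_new/V_old).
Step 3:
                   J          A
  I            3.016     0.0503
  C        -0.005192    0.01558
  E            3.011    0.06588
  solve Keq expr → x = 0.005192; check Q = 9.4970e-05

[J]_eq = 3.011 M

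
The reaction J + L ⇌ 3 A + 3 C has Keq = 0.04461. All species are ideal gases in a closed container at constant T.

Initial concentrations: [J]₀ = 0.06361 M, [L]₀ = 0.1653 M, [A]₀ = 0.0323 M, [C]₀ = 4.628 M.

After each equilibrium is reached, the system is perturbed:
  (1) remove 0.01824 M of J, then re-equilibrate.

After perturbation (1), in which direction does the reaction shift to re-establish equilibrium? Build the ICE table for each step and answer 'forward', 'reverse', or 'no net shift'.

Direction: reverse

Q₀ = 0.3177 vs Keq = 0.04461 ⇒ Q>K, reverse
Step 1:
                  J         L         A         C
  init      0.06361    0.1653    0.0323     4.628
  Δ        0.004953  0.004953  -0.01486  -0.01486
  eq        0.06856    0.1703   0.01744     4.613
  solve Keq expr → x = -0.004953; check Q = 0.04461
Then remove 0.01824 M of J.
Step 2:
                  J         L         A         C
  init      0.05032    0.1703   0.01744     4.613
  Δ       5.4322e-04 5.4322e-04  -0.00163  -0.00163
  eq        0.05087    0.1708   0.01581     4.612
  solve Keq expr → x = -5.4322e-04; check Q = 0.04461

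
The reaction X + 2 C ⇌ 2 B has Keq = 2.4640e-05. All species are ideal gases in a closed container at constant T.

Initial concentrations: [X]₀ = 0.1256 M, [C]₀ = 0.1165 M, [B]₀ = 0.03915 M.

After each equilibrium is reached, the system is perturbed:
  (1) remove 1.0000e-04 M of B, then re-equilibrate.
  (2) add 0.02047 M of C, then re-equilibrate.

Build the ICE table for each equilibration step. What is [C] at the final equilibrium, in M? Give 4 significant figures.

Q₀ = 0.8991 vs Keq = 2.4640e-05 ⇒ Q>K, reverse
Step 1:
                    X           C           B
  I            0.1256      0.1165     0.03915
  C           0.01943     0.03886    -0.03886
  E             0.145      0.1554  2.9368e-04
  solve Keq expr → x = -0.01943; check Q = 2.4640e-05
Then remove 1.0000e-04 M of B.
Step 2:
                    X           C           B
  I             0.145      0.1554  1.9368e-04
  C       -4.9880e-05 -9.9761e-05  9.9761e-05
  E             0.145      0.1553  2.9344e-04
  solve Keq expr → x = 4.9880e-05; check Q = 2.4640e-05
Then add 0.02047 M of C.
Step 3:
                    X           C           B
  I             0.145      0.1757  2.9344e-04
  C       -1.9297e-05 -3.8594e-05  3.8594e-05
  E             0.145      0.1757  3.3204e-04
  solve Keq expr → x = 1.9297e-05; check Q = 2.4640e-05

[C]_eq = 0.1757 M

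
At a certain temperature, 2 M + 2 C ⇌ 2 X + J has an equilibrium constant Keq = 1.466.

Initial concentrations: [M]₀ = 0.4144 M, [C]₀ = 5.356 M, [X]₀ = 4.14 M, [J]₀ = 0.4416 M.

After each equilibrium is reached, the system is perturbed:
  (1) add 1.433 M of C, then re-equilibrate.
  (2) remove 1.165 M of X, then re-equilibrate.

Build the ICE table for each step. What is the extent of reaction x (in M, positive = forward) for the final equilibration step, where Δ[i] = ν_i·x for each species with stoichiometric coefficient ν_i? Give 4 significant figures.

x = 0.03892 M

Q₀ = 1.536 vs Keq = 1.466 ⇒ Q>K, reverse
Step 1:
                   M          C          X          J
  Initial     0.4144      5.356       4.14     0.4416
  Change     0.00692    0.00692   -0.00692   -0.00346
  Equil       0.4213      5.363      4.133     0.4381
  solve Keq expr → x = -0.00346; check Q = 1.466
Then add 1.433 M of C.
Step 2:
                   M          C          X          J
  Initial     0.4213      6.796      4.133     0.4381
  Change    -0.06721   -0.06721    0.06721    0.03361
  Equil       0.3541      6.729        4.2     0.4717
  solve Keq expr → x = 0.03361; check Q = 1.466
Then remove 1.165 M of X.
Step 3:
                   M          C          X          J
  Initial     0.3541      6.729      3.035     0.4717
  Change    -0.07784   -0.07784    0.07784    0.03892
  Equil       0.2763      6.651      3.113     0.5107
  solve Keq expr → x = 0.03892; check Q = 1.466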